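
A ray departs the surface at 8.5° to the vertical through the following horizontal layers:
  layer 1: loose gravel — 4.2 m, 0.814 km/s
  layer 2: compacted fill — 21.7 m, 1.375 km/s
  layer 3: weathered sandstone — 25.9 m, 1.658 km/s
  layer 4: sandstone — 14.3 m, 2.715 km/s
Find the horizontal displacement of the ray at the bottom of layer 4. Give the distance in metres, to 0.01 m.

22.50 m

Apply Snell's law at each interface; in layer i the horizontal offset is hᵢ·tan θᵢ.
Layer 1: θ = 8.50°; offset = 4.2·tan 8.50° = 0.6277 m.
Layer 2: sin θ = 1.375·sin 8.5°/0.814 = 0.2497, θ = 14.46°; offset = 21.7·tan 14.46° = 5.5952 m.
Layer 3: sin θ = 1.658·sin 8.5°/0.814 = 0.3011, θ = 17.52°; offset = 25.9·tan 17.52° = 8.1770 m.
Layer 4: sin θ = 2.715·sin 8.5°/0.814 = 0.4930, θ = 29.54°; offset = 14.3·tan 29.54° = 8.1031 m.
Total horizontal offset = 22.5030 m.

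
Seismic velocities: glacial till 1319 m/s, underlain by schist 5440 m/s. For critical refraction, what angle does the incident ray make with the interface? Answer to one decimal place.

Critical incidence: sin θ_c = V₁/V₂ = 1319/5440 = 0.2425.
θ_c = arcsin 0.2425 = 14.03°.
Measured from the interface: 90° − 14.03° = 75.97°.

76.0°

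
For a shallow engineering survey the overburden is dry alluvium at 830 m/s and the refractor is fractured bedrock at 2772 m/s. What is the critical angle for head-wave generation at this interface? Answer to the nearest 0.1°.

17.4°

Critical incidence: sin θ_c = V₁/V₂ = 830/2772 = 0.2994.
θ_c = arcsin 0.2994 = 17.42°.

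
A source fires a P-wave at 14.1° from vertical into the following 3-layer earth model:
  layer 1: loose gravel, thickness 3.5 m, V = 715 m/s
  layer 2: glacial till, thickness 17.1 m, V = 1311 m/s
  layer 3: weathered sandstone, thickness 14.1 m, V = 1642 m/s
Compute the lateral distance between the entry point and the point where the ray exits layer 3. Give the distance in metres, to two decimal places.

18.93 m

Apply Snell's law at each interface; in layer i the horizontal offset is hᵢ·tan θᵢ.
Layer 1: θ = 14.10°; offset = 3.5·tan 14.10° = 0.8791 m.
Layer 2: sin θ = 1311·sin 14.1°/715 = 0.4467, θ = 26.53°; offset = 17.1·tan 26.53° = 8.5374 m.
Layer 3: sin θ = 1642·sin 14.1°/715 = 0.5595, θ = 34.02°; offset = 14.1·tan 34.02° = 9.5172 m.
Total horizontal offset = 18.9337 m.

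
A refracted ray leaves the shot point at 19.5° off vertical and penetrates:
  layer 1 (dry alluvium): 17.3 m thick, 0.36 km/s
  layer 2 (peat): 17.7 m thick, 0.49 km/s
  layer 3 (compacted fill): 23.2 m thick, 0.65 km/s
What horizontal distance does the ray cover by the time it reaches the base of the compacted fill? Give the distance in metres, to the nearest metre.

p = sin θ₁/V₁ = sin 19.5°/0.36 = 9.2724e-01 s/km is conserved through the stack.
Layer 1: θ = 19.50°; offset = 17.3·tan 19.50° = 6.126 m.
Layer 2: sin θ = p·0.49 = 0.4543 → θ = 27.02°; offset = 17.7·tan 27.02° = 9.028 m.
Layer 3: sin θ = p·0.65 = 0.6027 → θ = 37.06°; offset = 23.2·tan 37.06° = 17.523 m.
Total horizontal offset = 32.677 m.

33 m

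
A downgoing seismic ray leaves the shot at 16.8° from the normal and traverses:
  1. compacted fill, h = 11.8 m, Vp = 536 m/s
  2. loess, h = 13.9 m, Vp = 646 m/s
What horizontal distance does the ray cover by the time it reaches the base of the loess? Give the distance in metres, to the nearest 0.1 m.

8.7 m

Ray parameter p = sin 16.8° / 536 m/s = 5.3924e-04 s/m.
Layer 1: θ = 16.80°; offset = 11.8·tan 16.80° = 3.563 m.
Layer 2: sin θ = p·646 = 0.3483 → θ = 20.39°; offset = 13.9·tan 20.39° = 5.166 m.
Summing the layer offsets gives 8.728 m.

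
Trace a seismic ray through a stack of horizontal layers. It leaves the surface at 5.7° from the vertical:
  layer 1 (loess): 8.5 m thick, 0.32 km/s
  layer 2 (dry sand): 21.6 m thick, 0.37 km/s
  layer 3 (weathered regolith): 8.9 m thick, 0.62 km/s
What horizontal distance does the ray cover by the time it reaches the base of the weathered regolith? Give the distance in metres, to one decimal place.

Ray parameter p = sin 5.7° / 0.32 km/s = 3.1037e-01 s/km.
Layer 1: θ = 5.70°; offset = 8.5·tan 5.70° = 0.848 m.
Layer 2: sin θ = p·0.37 = 0.1148 → θ = 6.59°; offset = 21.6·tan 6.59° = 2.497 m.
Layer 3: sin θ = p·0.62 = 0.1924 → θ = 11.09°; offset = 8.9·tan 11.09° = 1.745 m.
Summing the layer offsets gives 5.091 m.

5.1 m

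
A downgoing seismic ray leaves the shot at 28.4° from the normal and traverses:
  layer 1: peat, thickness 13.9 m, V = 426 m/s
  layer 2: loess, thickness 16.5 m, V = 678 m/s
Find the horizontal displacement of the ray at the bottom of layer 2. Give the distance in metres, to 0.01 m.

26.63 m

Apply Snell's law at each interface; in layer i the horizontal offset is hᵢ·tan θᵢ.
Layer 1: θ = 28.40°; offset = 13.9·tan 28.40° = 7.5157 m.
Layer 2: sin θ = 678·sin 28.4°/426 = 0.7570, θ = 49.20°; offset = 16.5·tan 49.20° = 19.1145 m.
Σ offsets = 26.6302 m.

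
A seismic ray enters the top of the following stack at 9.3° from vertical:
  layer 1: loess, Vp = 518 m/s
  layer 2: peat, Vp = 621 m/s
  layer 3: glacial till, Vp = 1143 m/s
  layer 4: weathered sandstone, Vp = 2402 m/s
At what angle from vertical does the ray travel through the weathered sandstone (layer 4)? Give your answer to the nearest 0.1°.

Snell's law across each interface conserves sin θ / V, so sin θ_4 = V_4·sin θ₁/V₁.
sin θ_4 = 2402 × sin 9.3° / 518 = 0.7494.
θ_4 = arcsin 0.7494 = 48.54°.

48.5°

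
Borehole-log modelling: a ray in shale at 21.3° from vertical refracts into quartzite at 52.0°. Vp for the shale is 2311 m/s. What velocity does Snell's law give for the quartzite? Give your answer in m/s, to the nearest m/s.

5013 m/s

Snell's law: sin 21.3°/V₁ = sin 52.0°/V₂.
V₂ = V₁·sin 52.0°/sin 21.3° = 2311 × 2.1693 = 5013.32 m/s.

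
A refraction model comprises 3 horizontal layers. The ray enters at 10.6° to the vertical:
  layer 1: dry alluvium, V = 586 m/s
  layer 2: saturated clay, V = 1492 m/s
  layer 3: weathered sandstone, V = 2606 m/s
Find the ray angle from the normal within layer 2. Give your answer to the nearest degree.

28°

Snell's law across each interface conserves sin θ / V, so sin θ_2 = V_2·sin θ₁/V₁.
sin θ_2 = 1492 × sin 10.6° / 586 = 0.4684.
θ_2 = arcsin 0.4684 = 27.93°.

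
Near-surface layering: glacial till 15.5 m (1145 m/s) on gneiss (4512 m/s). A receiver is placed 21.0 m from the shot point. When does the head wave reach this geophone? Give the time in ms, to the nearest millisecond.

t = x/V₂ + 2h·√(V₂²−V₁²)/(V₁V₂).
√(V₂²−V₁²) = √(4512²−1145²) = 4364.3 m/s; delay term = 2·15.5·4364.3/(1145·4512) = 0.02619 s.
t = 21.0/4512 + 0.02619 = 0.03084 s.

31 ms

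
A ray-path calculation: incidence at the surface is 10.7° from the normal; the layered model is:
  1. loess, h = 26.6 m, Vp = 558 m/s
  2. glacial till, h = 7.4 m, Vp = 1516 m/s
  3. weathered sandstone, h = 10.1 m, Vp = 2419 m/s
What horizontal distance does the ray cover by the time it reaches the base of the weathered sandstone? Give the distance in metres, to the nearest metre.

23 m

p = sin θ₁/V₁ = sin 10.7°/558 = 3.3274e-04 s/m is conserved through the stack.
Layer 1: θ = 10.70°; offset = 26.6·tan 10.70° = 5.026 m.
Layer 2: sin θ = p·1516 = 0.5044 → θ = 30.29°; offset = 7.4·tan 30.29° = 4.323 m.
Layer 3: sin θ = p·2419 = 0.8049 → θ = 53.60°; offset = 10.1·tan 53.60° = 13.699 m.
Σ offsets = 23.048 m.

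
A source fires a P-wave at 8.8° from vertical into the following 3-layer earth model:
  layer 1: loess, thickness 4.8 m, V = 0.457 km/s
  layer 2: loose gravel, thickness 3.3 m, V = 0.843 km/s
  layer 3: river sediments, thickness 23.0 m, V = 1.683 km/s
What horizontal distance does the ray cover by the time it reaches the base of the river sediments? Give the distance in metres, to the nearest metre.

Apply Snell's law at each interface; in layer i the horizontal offset is hᵢ·tan θᵢ.
Layer 1: θ = 8.80°; offset = 4.8·tan 8.80° = 0.743 m.
Layer 2: sin θ = 0.843·sin 8.8°/0.457 = 0.2822, θ = 16.39°; offset = 3.3·tan 16.39° = 0.971 m.
Layer 3: sin θ = 1.683·sin 8.8°/0.457 = 0.5634, θ = 34.29°; offset = 23.0·tan 34.29° = 15.685 m.
Σ offsets = 17.398 m.

17 m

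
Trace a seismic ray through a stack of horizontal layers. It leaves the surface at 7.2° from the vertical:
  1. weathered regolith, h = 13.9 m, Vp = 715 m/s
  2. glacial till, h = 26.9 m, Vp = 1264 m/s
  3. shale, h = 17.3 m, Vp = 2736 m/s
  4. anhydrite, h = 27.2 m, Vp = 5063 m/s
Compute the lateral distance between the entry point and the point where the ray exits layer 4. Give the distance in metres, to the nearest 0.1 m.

p = sin θ₁/V₁ = sin 7.2°/715 = 1.7529e-04 s/m is conserved through the stack.
Layer 1: θ = 7.20°; offset = 13.9·tan 7.20° = 1.756 m.
Layer 2: sin θ = p·1264 = 0.2216 → θ = 12.80°; offset = 26.9·tan 12.80° = 6.112 m.
Layer 3: sin θ = p·2736 = 0.4796 → θ = 28.66°; offset = 17.3·tan 28.66° = 9.455 m.
Layer 4: sin θ = p·5063 = 0.8875 → θ = 62.56°; offset = 27.2·tan 62.56° = 52.386 m.
Summing the layer offsets gives 69.710 m.

69.7 m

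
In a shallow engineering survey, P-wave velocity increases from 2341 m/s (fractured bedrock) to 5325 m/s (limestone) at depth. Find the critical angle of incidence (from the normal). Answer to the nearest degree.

26°

At critical incidence the refracted ray runs along the interface (θ₂ = 90°), so sin θ_c = V₁/V₂.
θ_c = arcsin(2341/5325) = arcsin 0.4396 = 26.08°.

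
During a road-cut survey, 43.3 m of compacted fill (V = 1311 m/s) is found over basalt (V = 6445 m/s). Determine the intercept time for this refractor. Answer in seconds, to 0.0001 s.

θ_c = arcsin(V₁/V₂) = arcsin(1311/6445) = 11.74°; cos θ_c = 0.9791.
tᵢ = 2h·cos θ_c / V₁ = 2·43.3·0.9791 / 1311 = 0.06468 s.

0.0647 s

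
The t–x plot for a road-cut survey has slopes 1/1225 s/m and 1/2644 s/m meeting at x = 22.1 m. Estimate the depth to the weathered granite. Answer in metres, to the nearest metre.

7 m

x_cross = 2h·√((V₂+V₁)/(V₂−V₁)) → h = x_cross / (2·√((V₂+V₁)/(V₂−V₁))).
√((V₂+V₁)/(V₂−V₁)) = √((2644+1225)/(2644−1225)) = 1.6512.
h = 22.1 / (2·1.6512) = 6.69 m.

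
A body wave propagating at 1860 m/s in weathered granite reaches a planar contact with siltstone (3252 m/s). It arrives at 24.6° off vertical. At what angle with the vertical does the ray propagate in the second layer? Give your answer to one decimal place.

46.7°

sin θ₁/V₁ = sin θ₂/V₂ ⇒ sin θ₂ = 3252·sin 24.6°/1860 = 3252·0.4163/1860 = 0.7278.
θ₂ = sin⁻¹(0.7278) = 46.70° (from vertical).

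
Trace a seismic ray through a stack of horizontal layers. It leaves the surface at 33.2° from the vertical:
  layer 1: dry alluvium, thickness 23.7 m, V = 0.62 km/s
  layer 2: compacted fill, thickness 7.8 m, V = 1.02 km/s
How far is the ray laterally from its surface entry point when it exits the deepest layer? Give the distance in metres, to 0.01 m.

31.69 m

p = sin θ₁/V₁ = sin 33.2°/0.62 = 8.8317e-01 s/km is conserved through the stack.
Layer 1: θ = 33.20°; offset = 23.7·tan 33.20° = 15.5088 m.
Layer 2: sin θ = p·1.02 = 0.9008 → θ = 64.27°; offset = 7.8·tan 64.27° = 16.1836 m.
Summing the layer offsets gives 31.6924 m.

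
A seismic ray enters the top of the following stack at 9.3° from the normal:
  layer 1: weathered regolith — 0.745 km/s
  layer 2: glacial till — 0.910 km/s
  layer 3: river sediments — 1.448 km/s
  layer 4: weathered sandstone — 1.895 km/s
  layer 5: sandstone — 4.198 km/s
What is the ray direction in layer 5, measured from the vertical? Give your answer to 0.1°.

Ray parameter p = sin 9.3° / 0.745 = 2.1692e-01 s/km.
sin θ_5 = p·V_5 = 2.1692e-01 × 4.198 = 0.9106.
θ_5 = arcsin 0.9106 = 65.59°.

65.6°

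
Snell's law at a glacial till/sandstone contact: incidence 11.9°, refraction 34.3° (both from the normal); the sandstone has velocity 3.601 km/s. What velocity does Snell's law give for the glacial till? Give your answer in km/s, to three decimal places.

sin 11.9° = 0.2062; sin 34.3° = 0.5635.
V₁ = V₂·(sin θ₁/sin θ₂) = 3.601·(0.2062/0.5635) = 1.318 km/s.

1.318 km/s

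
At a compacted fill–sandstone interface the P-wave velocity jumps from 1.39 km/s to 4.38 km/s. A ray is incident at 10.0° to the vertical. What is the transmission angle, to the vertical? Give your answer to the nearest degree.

33°

sin θ₁/V₁ = sin θ₂/V₂ ⇒ sin θ₂ = 4.38·sin 10.0°/1.39 = 4.38·0.1736/1.39 = 0.5472.
θ₂ = sin⁻¹(0.5472) = 33.17° (from vertical).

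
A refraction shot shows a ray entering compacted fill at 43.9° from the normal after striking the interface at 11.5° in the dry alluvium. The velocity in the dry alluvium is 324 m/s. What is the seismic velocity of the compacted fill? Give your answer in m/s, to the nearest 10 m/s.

1130 m/s

Snell's law: sin 11.5°/V₁ = sin 43.9°/V₂.
V₂ = V₁·sin 43.9°/sin 11.5° = 324 × 3.4780 = 1126.87 m/s.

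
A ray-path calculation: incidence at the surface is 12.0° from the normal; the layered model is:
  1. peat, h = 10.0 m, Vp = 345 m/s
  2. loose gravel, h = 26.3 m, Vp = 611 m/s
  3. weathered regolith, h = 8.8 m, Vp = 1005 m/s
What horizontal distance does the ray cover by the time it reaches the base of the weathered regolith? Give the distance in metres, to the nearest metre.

19 m

Apply Snell's law at each interface; in layer i the horizontal offset is hᵢ·tan θᵢ.
Layer 1: θ = 12.00°; offset = 10.0·tan 12.00° = 2.126 m.
Layer 2: sin θ = 611·sin 12.0°/345 = 0.3682, θ = 21.61°; offset = 26.3·tan 21.61° = 10.416 m.
Layer 3: sin θ = 1005·sin 12.0°/345 = 0.6057, θ = 37.28°; offset = 8.8·tan 37.28° = 6.698 m.
Σ offsets = 19.239 m.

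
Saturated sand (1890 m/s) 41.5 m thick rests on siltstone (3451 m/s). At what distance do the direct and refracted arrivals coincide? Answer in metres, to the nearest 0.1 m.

153.5 m

x_cross = 2h·√((V₂+V₁)/(V₂−V₁)).
(V₂+V₁)/(V₂−V₁) = (3451+1890)/(3451−1890) = 3.4215; √ = 1.8497.
x_cross = 2·41.5·1.8497 = 153.53 m.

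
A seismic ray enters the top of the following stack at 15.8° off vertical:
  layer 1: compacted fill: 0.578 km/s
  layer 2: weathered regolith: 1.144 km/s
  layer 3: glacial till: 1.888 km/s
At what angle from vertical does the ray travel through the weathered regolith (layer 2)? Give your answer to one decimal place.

Ray parameter p = sin 15.8° / 0.578 = 4.7107e-01 s/km.
sin θ_2 = p·V_2 = 4.7107e-01 × 1.144 = 0.5389.
θ_2 = arcsin 0.5389 = 32.61°.

32.6°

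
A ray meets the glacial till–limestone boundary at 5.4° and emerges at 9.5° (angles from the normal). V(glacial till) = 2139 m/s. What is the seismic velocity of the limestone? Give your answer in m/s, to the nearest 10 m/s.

3750 m/s

sin 5.4° = 0.0941; sin 9.5° = 0.1650.
V₂ = V₁·(sin θ₂/sin θ₁) = 2139·(0.1650/0.0941) = 3751.39 m/s.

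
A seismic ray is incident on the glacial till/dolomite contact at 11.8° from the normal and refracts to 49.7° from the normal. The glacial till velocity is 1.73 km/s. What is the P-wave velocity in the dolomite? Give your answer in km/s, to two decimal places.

Snell's law: sin 11.8°/V₁ = sin 49.7°/V₂.
V₂ = V₁·sin 49.7°/sin 11.8° = 1.73 × 3.7295 = 6.45 km/s.

6.45 km/s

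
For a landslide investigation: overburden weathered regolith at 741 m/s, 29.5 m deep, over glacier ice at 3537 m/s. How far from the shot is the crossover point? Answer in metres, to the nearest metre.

73 m

x_cross = 2h·√((V₂+V₁)/(V₂−V₁)).
(V₂+V₁)/(V₂−V₁) = (3537+741)/(3537−741) = 1.5300; √ = 1.2369.
x_cross = 2·29.5·1.2369 = 72.98 m.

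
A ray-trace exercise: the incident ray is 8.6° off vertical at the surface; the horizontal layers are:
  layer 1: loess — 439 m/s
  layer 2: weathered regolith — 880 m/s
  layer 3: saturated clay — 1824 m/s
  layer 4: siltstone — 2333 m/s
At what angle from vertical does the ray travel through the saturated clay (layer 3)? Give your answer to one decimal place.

38.4°

Ray parameter p = sin 8.6° / 439 = 3.4063e-04 s/m.
sin θ_3 = p·V_3 = 3.4063e-04 × 1824 = 0.6213.
θ_3 = 38.41° from the vertical.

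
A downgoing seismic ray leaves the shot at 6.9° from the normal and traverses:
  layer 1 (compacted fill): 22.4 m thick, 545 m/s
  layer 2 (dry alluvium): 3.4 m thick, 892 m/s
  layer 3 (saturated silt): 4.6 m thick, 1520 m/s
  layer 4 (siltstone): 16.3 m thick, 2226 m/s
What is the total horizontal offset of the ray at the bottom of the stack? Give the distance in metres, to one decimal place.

Apply Snell's law at each interface; in layer i the horizontal offset is hᵢ·tan θᵢ.
Layer 1: θ = 6.90°; offset = 22.4·tan 6.90° = 2.711 m.
Layer 2: sin θ = 892·sin 6.9°/545 = 0.1966, θ = 11.34°; offset = 3.4·tan 11.34° = 0.682 m.
Layer 3: sin θ = 1520·sin 6.9°/545 = 0.3351, θ = 19.58°; offset = 4.6·tan 19.58° = 1.636 m.
Layer 4: sin θ = 2226·sin 6.9°/545 = 0.4907, θ = 29.39°; offset = 16.3·tan 29.39° = 9.179 m.
Σ offsets = 14.208 m.

14.2 m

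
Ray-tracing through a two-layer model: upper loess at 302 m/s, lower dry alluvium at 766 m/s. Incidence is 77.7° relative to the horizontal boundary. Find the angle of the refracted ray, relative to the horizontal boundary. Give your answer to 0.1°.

57.3°

Angle from the normal: 90° − 77.7° = 12.3°.
Snell's law: sin θ₂ = (V₂/V₁)·sin θ₁ = (766/302)·sin 12.3° = 0.5403.
θ₂ = sin⁻¹(0.5403) = 32.71° (from vertical).
From the interface: 90° − 32.71° = 57.29°.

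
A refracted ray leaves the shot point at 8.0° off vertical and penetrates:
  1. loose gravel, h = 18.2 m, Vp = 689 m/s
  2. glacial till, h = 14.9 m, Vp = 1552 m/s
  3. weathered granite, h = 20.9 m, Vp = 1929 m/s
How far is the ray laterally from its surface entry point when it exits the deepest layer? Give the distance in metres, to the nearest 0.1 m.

Ray parameter p = sin 8.0° / 689 m/s = 2.0199e-04 s/m.
Layer 1: θ = 8.00°; offset = 18.2·tan 8.00° = 2.558 m.
Layer 2: sin θ = p·1552 = 0.3135 → θ = 18.27°; offset = 14.9·tan 18.27° = 4.919 m.
Layer 3: sin θ = p·1929 = 0.3896 → θ = 22.93°; offset = 20.9·tan 22.93° = 8.842 m.
Σ offsets = 16.319 m.

16.3 m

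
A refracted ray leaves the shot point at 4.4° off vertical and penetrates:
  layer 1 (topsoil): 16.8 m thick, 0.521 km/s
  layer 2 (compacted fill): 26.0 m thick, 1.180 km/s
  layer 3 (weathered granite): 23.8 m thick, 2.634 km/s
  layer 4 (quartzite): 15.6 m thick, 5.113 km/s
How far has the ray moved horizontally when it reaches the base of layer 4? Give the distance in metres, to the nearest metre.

Apply Snell's law at each interface; in layer i the horizontal offset is hᵢ·tan θᵢ.
Layer 1: θ = 4.40°; offset = 16.8·tan 4.40° = 1.293 m.
Layer 2: sin θ = 1.180·sin 4.4°/0.521 = 0.1738, θ = 10.01°; offset = 26.0·tan 10.01° = 4.588 m.
Layer 3: sin θ = 2.634·sin 4.4°/0.521 = 0.3879, θ = 22.82°; offset = 23.8·tan 22.82° = 10.015 m.
Layer 4: sin θ = 5.113·sin 4.4°/0.521 = 0.7529, θ = 48.84°; offset = 15.6·tan 48.84° = 17.847 m.
Summing the layer offsets gives 33.742 m.

34 m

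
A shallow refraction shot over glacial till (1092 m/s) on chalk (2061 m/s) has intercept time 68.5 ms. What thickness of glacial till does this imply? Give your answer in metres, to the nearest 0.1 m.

44.1 m

θ_c = arcsin(1092/2061) = 31.99°; cos θ_c = 0.8481.
tᵢ = 2h cos θ_c/V₁ ⇒ h = tᵢ·V₁/(2 cos θ_c) = 0.0685·1092/(2·0.8481) = 44.10 m.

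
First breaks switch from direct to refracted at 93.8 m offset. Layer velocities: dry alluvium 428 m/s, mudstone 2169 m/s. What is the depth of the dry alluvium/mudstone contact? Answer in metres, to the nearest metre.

h = (x_cross/2)·√((V₂−V₁)/(V₂+V₁)).
(V₂−V₁)/(V₂+V₁) = (2169−428)/(2169+428) = 0.6704; √ = 0.8188.
h = (93.8/2)·0.8188 = 38.40 m.

38 m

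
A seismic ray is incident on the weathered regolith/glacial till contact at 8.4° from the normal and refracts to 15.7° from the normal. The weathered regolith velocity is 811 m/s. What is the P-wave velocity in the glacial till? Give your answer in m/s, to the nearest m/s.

Snell's law: sin 8.4°/V₁ = sin 15.7°/V₂.
V₂ = V₁·sin 15.7°/sin 8.4° = 811 × 1.8524 = 1502.28 m/s.

1502 m/s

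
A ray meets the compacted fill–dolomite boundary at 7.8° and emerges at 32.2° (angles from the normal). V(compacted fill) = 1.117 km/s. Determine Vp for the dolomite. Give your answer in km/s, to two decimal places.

Snell's law: sin 7.8°/V₁ = sin 32.2°/V₂.
V₂ = V₁·sin 32.2°/sin 7.8° = 1.117 × 3.9264 = 4.39 km/s.

4.39 km/s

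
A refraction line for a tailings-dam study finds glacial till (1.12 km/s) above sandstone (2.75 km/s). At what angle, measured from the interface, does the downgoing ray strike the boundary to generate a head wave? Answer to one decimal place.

66.0°

At critical incidence the refracted ray runs along the interface (θ₂ = 90°), so sin θ_c = V₁/V₂.
θ_c = arcsin(1.12/2.75) = arcsin 0.4073 = 24.03°.
Measured from the interface: 90° − 24.03° = 65.97°.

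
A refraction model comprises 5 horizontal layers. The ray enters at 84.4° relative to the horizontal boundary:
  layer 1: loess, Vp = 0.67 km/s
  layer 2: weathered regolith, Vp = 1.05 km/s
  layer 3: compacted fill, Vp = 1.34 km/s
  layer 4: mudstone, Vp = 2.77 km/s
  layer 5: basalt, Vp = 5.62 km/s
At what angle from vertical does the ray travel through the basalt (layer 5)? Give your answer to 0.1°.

54.9°

From the normal: θ₁ = 90° − 84.4° = 5.6°.
Ray parameter p = sin 5.6° / 0.67 = 1.4565e-01 s/km.
sin θ_5 = p·V_5 = 1.4565e-01 × 5.62 = 0.8185.
θ_5 = arcsin 0.8185 = 54.94°.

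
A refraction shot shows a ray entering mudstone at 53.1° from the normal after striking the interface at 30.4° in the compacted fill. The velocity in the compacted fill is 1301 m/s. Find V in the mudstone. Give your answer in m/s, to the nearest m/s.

2056 m/s

sin 30.4° = 0.5060; sin 53.1° = 0.7997.
V₂ = V₁·(sin θ₂/sin θ₁) = 1301·(0.7997/0.5060) = 2055.97 m/s.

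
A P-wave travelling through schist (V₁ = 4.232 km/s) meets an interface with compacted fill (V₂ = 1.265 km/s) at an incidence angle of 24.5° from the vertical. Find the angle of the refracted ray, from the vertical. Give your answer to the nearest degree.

7°

sin θ₁/V₁ = sin θ₂/V₂ ⇒ sin θ₂ = 1.265·sin 24.5°/4.232 = 1.265·0.4147/4.232 = 0.1240.
θ₂ = arcsin 0.1240 = 7.12° from the normal.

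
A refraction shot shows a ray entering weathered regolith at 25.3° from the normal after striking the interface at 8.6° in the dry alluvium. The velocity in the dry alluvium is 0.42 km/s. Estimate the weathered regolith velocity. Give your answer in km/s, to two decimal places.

1.20 km/s

Snell's law: sin 8.6°/V₁ = sin 25.3°/V₂.
V₂ = V₁·sin 25.3°/sin 8.6° = 0.42 × 2.8579 = 1.20 km/s.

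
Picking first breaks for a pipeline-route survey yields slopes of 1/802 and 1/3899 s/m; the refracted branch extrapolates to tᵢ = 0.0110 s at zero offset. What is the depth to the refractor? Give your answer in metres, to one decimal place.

h = tᵢ·V₁·V₂ / (2·√(V₂²−V₁²)).
√(V₂²−V₁²) = √(3899² − 802²) = 3815.6 m/s.
h = 0.011 s × 802 × 3899 / (2 × 3815.6) = 4.51 m.

4.5 m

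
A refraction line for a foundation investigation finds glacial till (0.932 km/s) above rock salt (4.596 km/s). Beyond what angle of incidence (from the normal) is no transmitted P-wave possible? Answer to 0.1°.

Critical incidence: sin θ_c = V₁/V₂ = 0.932/4.596 = 0.2028.
θ_c = arcsin 0.2028 = 11.70°.

11.7°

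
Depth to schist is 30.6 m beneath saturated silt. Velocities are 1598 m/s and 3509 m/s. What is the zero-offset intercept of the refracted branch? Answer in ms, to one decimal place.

θ_c = arcsin(V₁/V₂) = arcsin(1598/3509) = 27.09°; cos θ_c = 0.8903.
tᵢ = 2h·cos θ_c / V₁ = 2·30.6·0.8903 / 1598 = 0.03410 s.

34.1 ms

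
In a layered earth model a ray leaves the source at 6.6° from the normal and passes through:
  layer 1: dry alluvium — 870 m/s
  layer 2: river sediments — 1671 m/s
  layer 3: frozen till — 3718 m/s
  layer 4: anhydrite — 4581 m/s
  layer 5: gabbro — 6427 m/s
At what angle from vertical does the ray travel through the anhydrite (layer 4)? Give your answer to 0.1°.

37.2°

Snell's law across each interface conserves sin θ / V, so sin θ_4 = V_4·sin θ₁/V₁.
sin θ_4 = 4581 × sin 6.6° / 870 = 0.6052.
θ_4 = arcsin 0.6052 = 37.24°.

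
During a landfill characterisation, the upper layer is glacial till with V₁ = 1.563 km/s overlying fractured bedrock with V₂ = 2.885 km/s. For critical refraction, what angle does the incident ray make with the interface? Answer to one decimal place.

57.2°

Critical incidence: sin θ_c = V₁/V₂ = 1.563/2.885 = 0.5418.
θ_c = arcsin 0.5418 = 32.80°.
Measured from the interface: 90° − 32.80° = 57.20°.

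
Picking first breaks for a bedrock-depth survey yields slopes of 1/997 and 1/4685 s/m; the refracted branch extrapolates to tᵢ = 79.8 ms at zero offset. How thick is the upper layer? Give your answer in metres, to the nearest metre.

h = tᵢ·V₁·V₂ / (2·√(V₂²−V₁²)).
√(V₂²−V₁²) = √(4685² − 997²) = 4577.7 m/s.
h = 0.0798 s × 997 × 4685 / (2 × 4577.7) = 40.71 m.

41 m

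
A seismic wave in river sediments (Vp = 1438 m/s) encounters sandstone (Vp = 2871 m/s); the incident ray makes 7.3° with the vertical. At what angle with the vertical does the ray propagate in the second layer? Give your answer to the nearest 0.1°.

sin θ₁/V₁ = sin θ₂/V₂ ⇒ sin θ₂ = 2871·sin 7.3°/1438 = 2871·0.1271/1438 = 0.2537.
θ₂ = sin⁻¹(0.2537) = 14.70° (from vertical).

14.7°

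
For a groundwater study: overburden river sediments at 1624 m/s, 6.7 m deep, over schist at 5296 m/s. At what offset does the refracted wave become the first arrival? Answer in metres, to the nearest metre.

18 m

x_cross = 2h·√((V₂+V₁)/(V₂−V₁)).
(V₂+V₁)/(V₂−V₁) = (5296+1624)/(5296−1624) = 1.8845; √ = 1.3728.
x_cross = 2·6.7·1.3728 = 18.40 m.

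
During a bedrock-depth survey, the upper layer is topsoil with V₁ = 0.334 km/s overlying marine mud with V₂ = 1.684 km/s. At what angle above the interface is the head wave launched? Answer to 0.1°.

78.6°

Critical incidence: sin θ_c = V₁/V₂ = 0.334/1.684 = 0.1983.
θ_c = arcsin 0.1983 = 11.44°.
Measured from the interface: 90° − 11.44° = 78.56°.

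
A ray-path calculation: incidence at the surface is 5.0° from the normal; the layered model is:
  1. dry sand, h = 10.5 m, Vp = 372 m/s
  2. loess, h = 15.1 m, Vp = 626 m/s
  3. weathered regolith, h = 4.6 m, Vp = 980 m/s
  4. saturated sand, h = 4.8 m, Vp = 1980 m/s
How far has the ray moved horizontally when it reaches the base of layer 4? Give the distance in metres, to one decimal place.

Ray parameter p = sin 5.0° / 372 m/s = 2.3429e-04 s/m.
Layer 1: θ = 5.00°; offset = 10.5·tan 5.00° = 0.919 m.
Layer 2: sin θ = p·626 = 0.1467 → θ = 8.43°; offset = 15.1·tan 8.43° = 2.239 m.
Layer 3: sin θ = p·980 = 0.2296 → θ = 13.27°; offset = 4.6·tan 13.27° = 1.085 m.
Layer 4: sin θ = p·1980 = 0.4639 → θ = 27.64°; offset = 4.8·tan 27.64° = 2.514 m.
Total horizontal offset = 6.756 m.

6.8 m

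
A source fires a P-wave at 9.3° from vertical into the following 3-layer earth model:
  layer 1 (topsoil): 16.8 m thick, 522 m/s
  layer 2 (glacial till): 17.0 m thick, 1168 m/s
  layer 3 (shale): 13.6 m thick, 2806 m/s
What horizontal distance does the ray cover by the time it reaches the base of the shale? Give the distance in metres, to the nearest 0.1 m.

33.2 m

Ray parameter p = sin 9.3° / 522 m/s = 3.0959e-04 s/m.
Layer 1: θ = 9.30°; offset = 16.8·tan 9.30° = 2.751 m.
Layer 2: sin θ = p·1168 = 0.3616 → θ = 21.20°; offset = 17.0·tan 21.20° = 6.593 m.
Layer 3: sin θ = p·2806 = 0.8687 → θ = 60.31°; offset = 13.6·tan 60.31° = 23.851 m.
Σ offsets = 33.195 m.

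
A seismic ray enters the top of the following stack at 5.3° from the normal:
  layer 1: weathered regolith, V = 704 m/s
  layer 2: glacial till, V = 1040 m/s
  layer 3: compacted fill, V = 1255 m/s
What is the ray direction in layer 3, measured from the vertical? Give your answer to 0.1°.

Ray parameter p = sin 5.3° / 704 = 1.3121e-04 s/m.
sin θ_3 = p·V_3 = 1.3121e-04 × 1255 = 0.1647.
θ_3 = arcsin 0.1647 = 9.48°.

9.5°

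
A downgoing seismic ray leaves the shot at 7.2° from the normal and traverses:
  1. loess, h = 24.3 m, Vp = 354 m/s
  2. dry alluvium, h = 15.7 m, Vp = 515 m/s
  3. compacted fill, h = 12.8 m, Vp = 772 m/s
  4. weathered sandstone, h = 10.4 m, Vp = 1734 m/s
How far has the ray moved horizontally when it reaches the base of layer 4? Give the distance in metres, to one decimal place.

Ray parameter p = sin 7.2° / 354 m/s = 3.5405e-04 s/m.
Layer 1: θ = 7.20°; offset = 24.3·tan 7.20° = 3.070 m.
Layer 2: sin θ = p·515 = 0.1823 → θ = 10.51°; offset = 15.7·tan 10.51° = 2.911 m.
Layer 3: sin θ = p·772 = 0.2733 → θ = 15.86°; offset = 12.8·tan 15.86° = 3.637 m.
Layer 4: sin θ = p·1734 = 0.6139 → θ = 37.87°; offset = 10.4·tan 37.87° = 8.088 m.
Summing the layer offsets gives 17.707 m.

17.7 m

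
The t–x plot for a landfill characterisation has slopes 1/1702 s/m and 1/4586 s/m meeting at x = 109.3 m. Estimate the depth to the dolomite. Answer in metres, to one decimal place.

37.0 m

h = (x_cross/2)·√((V₂−V₁)/(V₂+V₁)).
(V₂−V₁)/(V₂+V₁) = (4586−1702)/(4586+1702) = 0.4587; √ = 0.6772.
h = (109.3/2)·0.6772 = 37.01 m.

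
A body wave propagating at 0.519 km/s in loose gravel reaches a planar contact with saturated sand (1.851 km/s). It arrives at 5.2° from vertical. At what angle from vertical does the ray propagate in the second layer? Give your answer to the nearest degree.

19°

Snell's law: sin θ₂ = (V₂/V₁)·sin θ₁ = (1.851/0.519)·sin 5.2° = 0.3232.
θ₂ = arcsin 0.3232 = 18.86° from the normal.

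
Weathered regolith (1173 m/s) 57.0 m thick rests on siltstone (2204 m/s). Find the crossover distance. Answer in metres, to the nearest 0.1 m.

x_cross = 2h·√((V₂+V₁)/(V₂−V₁)).
(V₂+V₁)/(V₂−V₁) = (2204+1173)/(2204−1173) = 3.2755; √ = 1.8098.
x_cross = 2·57.0·1.8098 = 206.32 m.

206.3 m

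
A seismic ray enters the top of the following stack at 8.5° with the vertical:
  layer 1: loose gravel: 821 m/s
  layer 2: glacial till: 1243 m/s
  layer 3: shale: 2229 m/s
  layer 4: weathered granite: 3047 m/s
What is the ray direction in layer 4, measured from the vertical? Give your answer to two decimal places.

Snell's law across each interface conserves sin θ / V, so sin θ_4 = V_4·sin θ₁/V₁.
sin θ_4 = 3047 × sin 8.5° / 821 = 0.5486.
θ_4 = 33.27° from the vertical.

33.27°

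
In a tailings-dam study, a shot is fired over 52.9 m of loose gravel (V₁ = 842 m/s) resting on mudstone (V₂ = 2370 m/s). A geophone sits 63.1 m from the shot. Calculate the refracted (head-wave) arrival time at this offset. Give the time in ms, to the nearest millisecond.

144 ms

θ_c = arcsin(V₁/V₂) = arcsin(842/2370) = 20.81°, cos θ_c = 0.9348.
Intercept time tᵢ = 2h cos θ_c / V₁ = 2·52.9·0.9348/842 = 0.11746 s.
t = x/V₂ + tᵢ = 63.1/2370 + 0.11746 = 0.14408 s.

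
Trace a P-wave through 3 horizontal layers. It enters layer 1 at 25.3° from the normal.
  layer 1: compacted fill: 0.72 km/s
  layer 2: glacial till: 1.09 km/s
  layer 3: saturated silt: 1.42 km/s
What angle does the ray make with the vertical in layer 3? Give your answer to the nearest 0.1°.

Snell's law across each interface conserves sin θ / V, so sin θ_3 = V_3·sin θ₁/V₁.
sin θ_3 = 1.42 × sin 25.3° / 0.72 = 0.8428.
θ_3 = 57.44° from the vertical.

57.4°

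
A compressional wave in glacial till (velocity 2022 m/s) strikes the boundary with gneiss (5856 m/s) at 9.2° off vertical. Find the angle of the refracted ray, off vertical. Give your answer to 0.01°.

27.58°

Snell's law: sin θ₂ = (V₂/V₁)·sin θ₁ = (5856/2022)·sin 9.2° = 0.4630.
θ₂ = sin⁻¹(0.4630) = 27.58° (from vertical).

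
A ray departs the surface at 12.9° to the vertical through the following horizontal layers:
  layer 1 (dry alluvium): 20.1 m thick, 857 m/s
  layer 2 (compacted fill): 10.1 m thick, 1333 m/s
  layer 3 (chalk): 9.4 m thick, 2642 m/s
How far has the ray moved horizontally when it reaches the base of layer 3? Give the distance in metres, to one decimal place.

Apply Snell's law at each interface; in layer i the horizontal offset is hᵢ·tan θᵢ.
Layer 1: θ = 12.90°; offset = 20.1·tan 12.90° = 4.604 m.
Layer 2: sin θ = 1333·sin 12.9°/857 = 0.3472, θ = 20.32°; offset = 10.1·tan 20.32° = 3.740 m.
Layer 3: sin θ = 2642·sin 12.9°/857 = 0.6882, θ = 43.49°; offset = 9.4·tan 43.49° = 8.918 m.
Σ offsets = 17.261 m.

17.3 m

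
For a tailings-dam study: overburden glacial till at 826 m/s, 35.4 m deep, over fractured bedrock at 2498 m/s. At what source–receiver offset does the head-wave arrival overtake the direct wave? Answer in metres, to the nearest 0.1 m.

99.8 m

θ_c = arcsin(826/2498) = 19.31°, so cos θ_c = 0.9437 and tᵢ = 2h cos θ_c/V₁ = 0.0809 s.
At crossover x/V₁ = x/V₂ + tᵢ ⇒ x = tᵢ/(1/V₁ − 1/V₂) = 0.08089/(1.2107e-03 − 4.0032e-04) = 99.83 m.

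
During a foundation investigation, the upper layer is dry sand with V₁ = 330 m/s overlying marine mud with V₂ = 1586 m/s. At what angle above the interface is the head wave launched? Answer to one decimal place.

78.0°

At critical incidence the refracted ray runs along the interface (θ₂ = 90°), so sin θ_c = V₁/V₂.
θ_c = arcsin(330/1586) = arcsin 0.2081 = 12.01°.
Measured from the interface: 90° − 12.01° = 77.99°.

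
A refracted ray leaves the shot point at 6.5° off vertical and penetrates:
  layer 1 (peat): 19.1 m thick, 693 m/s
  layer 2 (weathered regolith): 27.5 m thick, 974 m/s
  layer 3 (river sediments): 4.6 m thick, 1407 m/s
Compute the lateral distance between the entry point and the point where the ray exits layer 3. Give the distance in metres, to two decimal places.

p = sin θ₁/V₁ = sin 6.5°/693 = 1.6335e-04 s/m is conserved through the stack.
Layer 1: θ = 6.50°; offset = 19.1·tan 6.50° = 2.1762 m.
Layer 2: sin θ = p·974 = 0.1591 → θ = 9.15°; offset = 27.5·tan 9.15° = 4.4318 m.
Layer 3: sin θ = p·1407 = 0.2298 → θ = 13.29°; offset = 4.6·tan 13.29° = 1.0863 m.
Σ offsets = 7.6944 m.

7.69 m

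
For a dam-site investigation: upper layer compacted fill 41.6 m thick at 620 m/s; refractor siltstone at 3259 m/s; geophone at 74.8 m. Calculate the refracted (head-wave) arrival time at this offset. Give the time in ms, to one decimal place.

t = x/V₂ + 2h·√(V₂²−V₁²)/(V₁V₂).
√(V₂²−V₁²) = √(3259²−620²) = 3199.5 m/s; delay term = 2·41.6·3199.5/(620·3259) = 0.13174 s.
t = 74.8/3259 + 0.13174 = 0.15469 s.

154.7 ms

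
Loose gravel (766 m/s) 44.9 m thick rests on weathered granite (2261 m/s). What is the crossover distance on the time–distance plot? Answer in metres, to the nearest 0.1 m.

x_cross = 2h·√((V₂+V₁)/(V₂−V₁)).
(V₂+V₁)/(V₂−V₁) = (2261+766)/(2261−766) = 2.0247; √ = 1.4229.
x_cross = 2·44.9·1.4229 = 127.78 m.

127.8 m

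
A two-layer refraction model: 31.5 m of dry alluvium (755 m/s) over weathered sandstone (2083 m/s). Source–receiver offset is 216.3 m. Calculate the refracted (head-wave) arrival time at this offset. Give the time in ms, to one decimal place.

θ_c = arcsin(V₁/V₂) = arcsin(755/2083) = 21.25°, cos θ_c = 0.9320.
Intercept time tᵢ = 2h cos θ_c / V₁ = 2·31.5·0.9320/755 = 0.07777 s.
t = x/V₂ + tᵢ = 216.3/2083 + 0.07777 = 0.18161 s.

181.6 ms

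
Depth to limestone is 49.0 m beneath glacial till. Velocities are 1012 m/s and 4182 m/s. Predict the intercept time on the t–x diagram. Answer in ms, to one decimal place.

tᵢ = 2h·√(V₂²−V₁²)/(V₁V₂).
√(V₂²−V₁²) = √(4182²−1012²) = 4057.7 m/s.
tᵢ = 2·49.0·4057.7/(1012·4182) = 0.09396 s.

94.0 ms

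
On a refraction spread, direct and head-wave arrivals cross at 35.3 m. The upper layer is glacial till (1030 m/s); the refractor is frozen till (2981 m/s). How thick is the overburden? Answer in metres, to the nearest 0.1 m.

x_cross = 2h·√((V₂+V₁)/(V₂−V₁)) → h = x_cross / (2·√((V₂+V₁)/(V₂−V₁))).
√((V₂+V₁)/(V₂−V₁)) = √((2981+1030)/(2981−1030)) = 1.4338.
h = 35.3 / (2·1.4338) = 12.31 m.

12.3 m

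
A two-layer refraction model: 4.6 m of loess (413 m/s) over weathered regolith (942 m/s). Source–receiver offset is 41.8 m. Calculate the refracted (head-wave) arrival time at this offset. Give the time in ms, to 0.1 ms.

64.4 ms

θ_c = arcsin(V₁/V₂) = arcsin(413/942) = 26.00°, cos θ_c = 0.8988.
Intercept time tᵢ = 2h cos θ_c / V₁ = 2·4.6·0.8988/413 = 0.02002 s.
t = x/V₂ + tᵢ = 41.8/942 + 0.02002 = 0.06439 s.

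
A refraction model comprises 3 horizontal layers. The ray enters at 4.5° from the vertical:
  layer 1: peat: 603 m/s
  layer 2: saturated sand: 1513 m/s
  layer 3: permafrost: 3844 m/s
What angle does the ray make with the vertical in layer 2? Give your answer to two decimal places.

11.35°

Ray parameter p = sin 4.5° / 603 = 1.3011e-04 s/m.
sin θ_2 = p·V_2 = 1.3011e-04 × 1513 = 0.1969.
θ_2 = 11.35° from the vertical.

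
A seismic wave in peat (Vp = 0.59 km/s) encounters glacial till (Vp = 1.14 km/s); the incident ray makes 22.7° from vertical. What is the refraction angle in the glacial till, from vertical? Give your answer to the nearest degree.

sin θ₁/V₁ = sin θ₂/V₂ ⇒ sin θ₂ = 1.14·sin 22.7°/0.59 = 1.14·0.3859/0.59 = 0.7456.
θ₂ = sin⁻¹(0.7456) = 48.21° (from vertical).

48°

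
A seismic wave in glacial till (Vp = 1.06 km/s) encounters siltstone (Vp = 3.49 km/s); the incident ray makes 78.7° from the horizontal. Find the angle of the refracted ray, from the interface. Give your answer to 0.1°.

49.8°

Angle from the normal: 90° − 78.7° = 11.3°.
sin θ₁/V₁ = sin θ₂/V₂ ⇒ sin θ₂ = 3.49·sin 11.3°/1.06 = 3.49·0.1959/1.06 = 0.6451.
θ₂ = sin⁻¹(0.6451) = 40.18° (from vertical).
From the interface: 90° − 40.18° = 49.82°.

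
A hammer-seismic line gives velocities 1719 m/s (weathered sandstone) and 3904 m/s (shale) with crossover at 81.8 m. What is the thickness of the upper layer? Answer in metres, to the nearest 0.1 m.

25.5 m

x_cross = 2h·√((V₂+V₁)/(V₂−V₁)) → h = x_cross / (2·√((V₂+V₁)/(V₂−V₁))).
√((V₂+V₁)/(V₂−V₁)) = √((3904+1719)/(3904−1719)) = 1.6042.
h = 81.8 / (2·1.6042) = 25.50 m.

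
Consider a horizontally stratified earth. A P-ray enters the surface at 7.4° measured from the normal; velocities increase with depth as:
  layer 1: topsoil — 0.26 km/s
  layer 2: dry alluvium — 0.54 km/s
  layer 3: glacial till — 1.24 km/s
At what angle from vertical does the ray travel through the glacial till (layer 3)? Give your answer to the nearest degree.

38°

Ray parameter p = sin 7.4° / 0.26 = 4.9537e-01 s/km.
sin θ_3 = p·V_3 = 4.9537e-01 × 1.24 = 0.6143.
θ_3 = arcsin 0.6143 = 37.90°.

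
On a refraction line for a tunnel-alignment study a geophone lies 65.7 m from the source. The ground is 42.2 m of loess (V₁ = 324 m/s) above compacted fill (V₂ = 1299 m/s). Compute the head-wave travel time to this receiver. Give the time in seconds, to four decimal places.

0.3028 s

θ_c = arcsin(V₁/V₂) = arcsin(324/1299) = 14.44°, cos θ_c = 0.9684.
Intercept time tᵢ = 2h cos θ_c / V₁ = 2·42.2·0.9684/324 = 0.25226 s.
t = x/V₂ + tᵢ = 65.7/1299 + 0.25226 = 0.30284 s.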